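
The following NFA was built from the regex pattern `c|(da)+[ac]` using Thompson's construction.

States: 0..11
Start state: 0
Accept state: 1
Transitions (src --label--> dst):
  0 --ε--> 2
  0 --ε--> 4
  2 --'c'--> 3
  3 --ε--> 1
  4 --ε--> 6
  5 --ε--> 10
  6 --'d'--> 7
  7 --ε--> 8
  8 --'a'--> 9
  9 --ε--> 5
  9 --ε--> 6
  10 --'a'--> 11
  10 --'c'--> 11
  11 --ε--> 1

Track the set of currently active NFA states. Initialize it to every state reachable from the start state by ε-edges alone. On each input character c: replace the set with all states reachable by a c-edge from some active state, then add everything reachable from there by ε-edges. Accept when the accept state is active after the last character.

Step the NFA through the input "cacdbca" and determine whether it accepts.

S₀ = ε-closure({0}) = {0,2,4,6}
'c' @ 1: {1,3}  ✓accept
'a' @ 2: {}  — no active states
rest 'cdbca' ignored (set empty)
final: {}; accept 1 not in set

Answer: REJECT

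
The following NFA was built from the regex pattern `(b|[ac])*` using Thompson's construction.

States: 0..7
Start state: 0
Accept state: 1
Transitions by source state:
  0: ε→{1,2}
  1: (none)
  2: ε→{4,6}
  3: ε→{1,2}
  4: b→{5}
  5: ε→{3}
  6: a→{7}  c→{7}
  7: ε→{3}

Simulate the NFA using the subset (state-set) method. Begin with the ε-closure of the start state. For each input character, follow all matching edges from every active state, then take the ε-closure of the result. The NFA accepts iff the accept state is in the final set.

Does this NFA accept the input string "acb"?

Answer: ACCEPT

Trace:
S₀ = ε-closure({0}) = {0,1,2,4,6}
'a' @ 1: {1,2,3,4,6,7}  (accept∈set)
'c' @ 2: {1,2,3,4,6,7}  (accept∈set)
'b' @ 3: {1,2,3,4,5,6}  (accept∈set)
after full input: {1,2,3,4,5,6}  (accept=1 in)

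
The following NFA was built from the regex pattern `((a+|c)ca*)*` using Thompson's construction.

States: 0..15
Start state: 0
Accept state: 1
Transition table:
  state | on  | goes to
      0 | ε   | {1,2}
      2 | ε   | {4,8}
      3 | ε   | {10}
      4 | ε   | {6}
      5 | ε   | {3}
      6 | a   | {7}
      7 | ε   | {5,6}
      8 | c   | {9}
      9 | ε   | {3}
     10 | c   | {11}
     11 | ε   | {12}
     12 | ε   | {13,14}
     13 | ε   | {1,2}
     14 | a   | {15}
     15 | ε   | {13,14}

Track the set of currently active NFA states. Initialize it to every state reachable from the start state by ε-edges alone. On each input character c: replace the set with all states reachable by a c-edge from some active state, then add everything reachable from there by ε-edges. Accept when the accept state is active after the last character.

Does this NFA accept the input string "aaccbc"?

Answer: REJECT

Steps:
S₀ = ε-closure({0}) = {0,1,2,4,6,8}
'a' @ 1: {3,5,6,7,10}
'a' @ 2: {3,5,6,7,10}
'c' @ 3: {1,2,4,6,8,11,12,13,14}  ✓accept
'c' @ 4: {3,9,10}
'b' @ 5: {}  — no active states
rest 'c' ignored (set empty)
end set {} — state 1 not in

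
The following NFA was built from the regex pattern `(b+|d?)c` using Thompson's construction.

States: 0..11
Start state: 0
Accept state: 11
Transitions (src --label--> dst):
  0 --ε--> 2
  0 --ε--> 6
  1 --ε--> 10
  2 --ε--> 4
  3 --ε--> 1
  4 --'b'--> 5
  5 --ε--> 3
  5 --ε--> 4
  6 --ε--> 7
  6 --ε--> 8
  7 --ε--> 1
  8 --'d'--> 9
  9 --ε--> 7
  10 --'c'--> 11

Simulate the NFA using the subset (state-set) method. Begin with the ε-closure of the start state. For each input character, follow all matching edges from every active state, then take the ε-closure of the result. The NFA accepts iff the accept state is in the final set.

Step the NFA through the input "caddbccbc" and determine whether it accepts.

start: ε-closure({0}) = {0,1,2,4,6,7,8,10}
'c' @ 1: {11}  (accept∈set)
'a' @ 2: {}  — dead — no transitions
rest 'ddbccbc' ignored (set empty)
after full input: {}  (accept=11 not in)

Answer: REJECT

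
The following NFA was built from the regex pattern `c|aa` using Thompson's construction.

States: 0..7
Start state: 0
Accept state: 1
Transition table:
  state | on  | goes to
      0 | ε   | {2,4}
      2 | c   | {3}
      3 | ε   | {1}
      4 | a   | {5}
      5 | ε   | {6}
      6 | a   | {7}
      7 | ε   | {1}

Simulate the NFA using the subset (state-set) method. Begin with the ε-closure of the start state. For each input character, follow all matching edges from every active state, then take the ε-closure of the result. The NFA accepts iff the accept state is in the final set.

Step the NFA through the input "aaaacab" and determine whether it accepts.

Answer: REJECT

Derivation:
start: ε-closure({0}) = {0,2,4}
'a' @ 1: {5,6}
'a' @ 2: {1,7}  (accept∈set)
'a' @ 3: {}  — no active states
rest 'acab' ignored (set empty)
end set {} — state 1 not in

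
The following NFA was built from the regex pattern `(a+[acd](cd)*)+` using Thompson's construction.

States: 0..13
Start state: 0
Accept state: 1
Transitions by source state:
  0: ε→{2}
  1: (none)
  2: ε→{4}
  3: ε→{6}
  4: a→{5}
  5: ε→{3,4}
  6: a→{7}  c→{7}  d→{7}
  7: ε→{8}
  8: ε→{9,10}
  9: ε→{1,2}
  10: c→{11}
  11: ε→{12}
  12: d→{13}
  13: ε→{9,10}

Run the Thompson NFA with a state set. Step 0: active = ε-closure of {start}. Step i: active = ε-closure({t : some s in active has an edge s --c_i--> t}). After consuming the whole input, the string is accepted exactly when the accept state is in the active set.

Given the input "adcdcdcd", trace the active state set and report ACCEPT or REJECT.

Answer: ACCEPT

Trace:
S₀ = ε-closure({0}) = {0,2,4}
'a' @ 1: {3,4,5,6}
'd' @ 2: {1,2,4,7,8,9,10}  ✓accept
'c' @ 3: {11,12}
'd' @ 4: {1,2,4,9,10,13}  ✓accept
'c' @ 5: {11,12}
'd' @ 6: {1,2,4,9,10,13}  ✓accept
'c' @ 7: {11,12}
'd' @ 8: {1,2,4,9,10,13}  ✓accept
end set {1,2,4,9,10,13} — state 1 in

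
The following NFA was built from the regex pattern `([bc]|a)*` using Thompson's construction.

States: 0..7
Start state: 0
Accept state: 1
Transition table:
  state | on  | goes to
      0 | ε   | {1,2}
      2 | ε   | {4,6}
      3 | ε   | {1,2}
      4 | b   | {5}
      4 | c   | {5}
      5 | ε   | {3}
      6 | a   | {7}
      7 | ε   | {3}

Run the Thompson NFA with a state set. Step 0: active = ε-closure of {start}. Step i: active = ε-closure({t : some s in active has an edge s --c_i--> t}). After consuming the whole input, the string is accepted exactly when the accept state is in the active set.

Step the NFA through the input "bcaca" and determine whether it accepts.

Answer: ACCEPT

Derivation:
S₀ = ε-closure({0}) = {0,1,2,4,6}
'b' @ 1: {1,2,3,4,5,6}  ✓accept
'c' @ 2: {1,2,3,4,5,6}  ✓accept
'a' @ 3: {1,2,3,4,6,7}  ✓accept
'c' @ 4: {1,2,3,4,5,6}  ✓accept
'a' @ 5: {1,2,3,4,6,7}  ✓accept
after full input: {1,2,3,4,6,7}  (accept=1 in)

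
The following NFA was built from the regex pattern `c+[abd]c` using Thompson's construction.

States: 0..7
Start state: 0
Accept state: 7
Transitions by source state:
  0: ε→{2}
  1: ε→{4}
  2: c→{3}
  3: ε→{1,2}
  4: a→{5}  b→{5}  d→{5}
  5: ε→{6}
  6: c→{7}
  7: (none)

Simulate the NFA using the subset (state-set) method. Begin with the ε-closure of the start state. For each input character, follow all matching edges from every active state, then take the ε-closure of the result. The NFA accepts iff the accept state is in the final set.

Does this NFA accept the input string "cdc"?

start: ε-closure({0}) = {0,2}
'c' @ 1: {1,2,3,4}
'd' @ 2: {5,6}
'c' @ 3: {7}  (accept∈set)
end set {7} — state 7 in

Answer: ACCEPT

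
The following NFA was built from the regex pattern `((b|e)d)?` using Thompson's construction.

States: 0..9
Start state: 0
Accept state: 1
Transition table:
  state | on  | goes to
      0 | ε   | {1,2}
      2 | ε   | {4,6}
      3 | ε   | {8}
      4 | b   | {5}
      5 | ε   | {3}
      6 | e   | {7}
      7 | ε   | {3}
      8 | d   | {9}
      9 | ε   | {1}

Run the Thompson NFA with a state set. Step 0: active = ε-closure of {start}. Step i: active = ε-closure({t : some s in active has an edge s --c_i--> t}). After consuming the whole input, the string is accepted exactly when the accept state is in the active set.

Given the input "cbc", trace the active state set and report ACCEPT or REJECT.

S₀ = ε-closure({0}) = {0,1,2,4,6}
'c' @ 1: {}  — state set empty
rest 'bc' ignored (set empty)
after full input: {}  (accept=1 not in)

Answer: REJECT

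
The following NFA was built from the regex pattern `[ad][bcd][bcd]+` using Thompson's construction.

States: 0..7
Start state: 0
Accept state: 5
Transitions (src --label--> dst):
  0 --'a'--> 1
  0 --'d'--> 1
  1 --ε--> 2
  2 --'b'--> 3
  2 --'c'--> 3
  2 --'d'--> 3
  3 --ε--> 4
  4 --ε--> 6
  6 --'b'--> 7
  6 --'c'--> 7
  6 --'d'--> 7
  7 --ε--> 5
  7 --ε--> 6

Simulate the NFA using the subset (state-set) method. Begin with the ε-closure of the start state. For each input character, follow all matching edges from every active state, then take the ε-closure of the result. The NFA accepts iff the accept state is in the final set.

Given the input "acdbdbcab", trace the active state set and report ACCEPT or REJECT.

S₀ = ε-closure({0}) = {0}
'a' @ 1: {1,2}
'c' @ 2: {3,4,6}
'd' @ 3: {5,6,7}  [accepting]
'b' @ 4: {5,6,7}  [accepting]
'd' @ 5: {5,6,7}  [accepting]
'b' @ 6: {5,6,7}  [accepting]
'c' @ 7: {5,6,7}  [accepting]
'a' @ 8: {}  — state set empty
rest 'b' ignored (set empty)
end set {} — state 5 not in

Answer: REJECT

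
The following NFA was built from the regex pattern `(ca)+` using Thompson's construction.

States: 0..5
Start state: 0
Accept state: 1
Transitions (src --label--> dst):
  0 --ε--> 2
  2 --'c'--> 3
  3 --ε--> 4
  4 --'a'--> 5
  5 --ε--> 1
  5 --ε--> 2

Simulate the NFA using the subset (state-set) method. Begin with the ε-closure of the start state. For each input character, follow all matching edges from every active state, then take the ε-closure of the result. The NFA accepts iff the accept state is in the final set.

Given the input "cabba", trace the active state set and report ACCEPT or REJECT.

Answer: REJECT

Steps:
start: ε-closure({0}) = {0,2}
'c' @ 1: {3,4}
'a' @ 2: {1,2,5}  ✓accept
'b' @ 3: {}  — dead — no transitions
rest 'ba' ignored (set empty)
final: {}; accept 1 not in set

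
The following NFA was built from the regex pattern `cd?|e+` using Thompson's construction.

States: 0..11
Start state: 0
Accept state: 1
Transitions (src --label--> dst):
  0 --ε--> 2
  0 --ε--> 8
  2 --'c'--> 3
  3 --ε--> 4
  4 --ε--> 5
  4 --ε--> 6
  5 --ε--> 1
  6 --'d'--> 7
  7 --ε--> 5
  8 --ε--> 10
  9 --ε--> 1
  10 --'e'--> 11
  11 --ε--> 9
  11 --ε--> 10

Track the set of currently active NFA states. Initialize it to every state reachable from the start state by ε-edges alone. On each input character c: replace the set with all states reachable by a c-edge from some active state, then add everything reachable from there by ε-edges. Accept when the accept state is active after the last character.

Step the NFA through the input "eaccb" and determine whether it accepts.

initial (ε-close {0}): {0,2,8,10}
'e' @ 1: {1,9,10,11}  ✓accept
'a' @ 2: {}  — dead — no transitions
rest 'ccb' ignored (set empty)
end set {} — state 1 not in

Answer: REJECT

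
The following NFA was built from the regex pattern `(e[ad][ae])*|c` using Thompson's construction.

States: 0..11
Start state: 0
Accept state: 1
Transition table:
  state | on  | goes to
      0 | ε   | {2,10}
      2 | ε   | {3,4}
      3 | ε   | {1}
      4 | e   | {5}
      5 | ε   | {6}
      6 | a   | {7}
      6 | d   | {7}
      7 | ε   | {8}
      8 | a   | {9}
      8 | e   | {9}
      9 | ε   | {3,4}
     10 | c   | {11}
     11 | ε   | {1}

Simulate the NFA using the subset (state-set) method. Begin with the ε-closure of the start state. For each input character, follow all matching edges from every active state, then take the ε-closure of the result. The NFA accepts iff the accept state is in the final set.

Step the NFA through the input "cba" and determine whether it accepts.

Answer: REJECT

Steps:
initial (ε-close {0}): {0,1,2,3,4,10}
'c' @ 1: {1,11}  [accepting]
'b' @ 2: {}  — dead — no transitions
rest 'a' ignored (set empty)
after full input: {}  (accept=1 not in)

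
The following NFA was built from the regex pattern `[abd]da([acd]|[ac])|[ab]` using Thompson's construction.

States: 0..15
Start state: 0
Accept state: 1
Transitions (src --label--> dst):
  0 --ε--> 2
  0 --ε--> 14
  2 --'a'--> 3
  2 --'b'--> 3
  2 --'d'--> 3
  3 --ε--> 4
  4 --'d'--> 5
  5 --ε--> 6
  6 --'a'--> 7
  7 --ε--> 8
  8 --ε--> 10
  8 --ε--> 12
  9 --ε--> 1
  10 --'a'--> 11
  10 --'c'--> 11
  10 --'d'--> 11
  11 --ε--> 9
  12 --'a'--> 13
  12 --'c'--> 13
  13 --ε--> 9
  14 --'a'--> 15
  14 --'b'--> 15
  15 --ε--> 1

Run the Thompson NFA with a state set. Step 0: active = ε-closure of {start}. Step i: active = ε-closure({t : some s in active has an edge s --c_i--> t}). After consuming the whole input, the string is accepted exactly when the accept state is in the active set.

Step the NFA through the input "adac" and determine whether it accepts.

Answer: ACCEPT

Trace:
initial (ε-close {0}): {0,2,14}
'a' @ 1: {1,3,4,15}  (accept∈set)
'd' @ 2: {5,6}
'a' @ 3: {7,8,10,12}
'c' @ 4: {1,9,11,13}  (accept∈set)
after full input: {1,9,11,13}  (accept=1 in)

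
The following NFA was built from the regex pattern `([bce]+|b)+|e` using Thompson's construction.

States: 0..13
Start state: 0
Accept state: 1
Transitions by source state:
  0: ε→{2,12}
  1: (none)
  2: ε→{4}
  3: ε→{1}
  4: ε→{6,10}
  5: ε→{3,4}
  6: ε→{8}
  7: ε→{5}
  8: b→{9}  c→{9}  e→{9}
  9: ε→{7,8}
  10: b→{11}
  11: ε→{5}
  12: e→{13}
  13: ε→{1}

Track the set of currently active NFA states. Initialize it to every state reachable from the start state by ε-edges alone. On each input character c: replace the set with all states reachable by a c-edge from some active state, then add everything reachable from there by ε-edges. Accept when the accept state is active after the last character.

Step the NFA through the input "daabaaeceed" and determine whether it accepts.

S₀ = ε-closure({0}) = {0,2,4,6,8,10,12}
'd' @ 1: {}  — no active states
rest 'aabaaeceed' ignored (set empty)
end set {} — state 1 not in

Answer: REJECT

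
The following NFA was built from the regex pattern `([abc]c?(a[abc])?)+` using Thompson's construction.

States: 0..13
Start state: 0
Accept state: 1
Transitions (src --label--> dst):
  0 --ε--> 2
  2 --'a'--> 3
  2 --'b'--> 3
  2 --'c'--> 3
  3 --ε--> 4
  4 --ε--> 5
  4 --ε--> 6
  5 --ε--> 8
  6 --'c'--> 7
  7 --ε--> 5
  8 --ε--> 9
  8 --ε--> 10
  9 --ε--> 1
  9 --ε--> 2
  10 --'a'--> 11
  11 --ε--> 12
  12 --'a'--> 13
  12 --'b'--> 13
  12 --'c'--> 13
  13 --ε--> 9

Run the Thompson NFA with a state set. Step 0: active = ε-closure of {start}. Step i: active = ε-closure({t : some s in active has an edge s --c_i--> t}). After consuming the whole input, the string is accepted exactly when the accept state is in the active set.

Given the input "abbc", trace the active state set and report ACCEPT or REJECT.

Answer: ACCEPT

Trace:
S₀ = ε-closure({0}) = {0,2}
'a' @ 1: {1,2,3,4,5,6,8,9,10}  (accept∈set)
'b' @ 2: {1,2,3,4,5,6,8,9,10}  (accept∈set)
'b' @ 3: {1,2,3,4,5,6,8,9,10}  (accept∈set)
'c' @ 4: {1,2,3,4,5,6,7,8,9,10}  (accept∈set)
end set {1,2,3,4,5,6,7,8,9,10} — state 1 in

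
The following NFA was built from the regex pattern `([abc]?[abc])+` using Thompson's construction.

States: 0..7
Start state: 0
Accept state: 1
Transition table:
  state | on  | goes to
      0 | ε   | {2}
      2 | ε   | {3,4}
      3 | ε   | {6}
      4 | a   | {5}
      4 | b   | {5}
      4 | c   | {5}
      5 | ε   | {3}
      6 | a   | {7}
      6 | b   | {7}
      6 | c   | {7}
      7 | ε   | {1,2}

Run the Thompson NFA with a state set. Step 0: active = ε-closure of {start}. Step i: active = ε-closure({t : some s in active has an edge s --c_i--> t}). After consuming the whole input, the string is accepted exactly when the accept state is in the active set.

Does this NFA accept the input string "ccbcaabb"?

Answer: ACCEPT

Derivation:
S₀ = ε-closure({0}) = {0,2,3,4,6}
'c' @ 1: {1,2,3,4,5,6,7}  ✓accept
'c' @ 2: {1,2,3,4,5,6,7}  ✓accept
'b' @ 3: {1,2,3,4,5,6,7}  ✓accept
'c' @ 4: {1,2,3,4,5,6,7}  ✓accept
'a' @ 5: {1,2,3,4,5,6,7}  ✓accept
'a' @ 6: {1,2,3,4,5,6,7}  ✓accept
'b' @ 7: {1,2,3,4,5,6,7}  ✓accept
'b' @ 8: {1,2,3,4,5,6,7}  ✓accept
end set {1,2,3,4,5,6,7} — state 1 in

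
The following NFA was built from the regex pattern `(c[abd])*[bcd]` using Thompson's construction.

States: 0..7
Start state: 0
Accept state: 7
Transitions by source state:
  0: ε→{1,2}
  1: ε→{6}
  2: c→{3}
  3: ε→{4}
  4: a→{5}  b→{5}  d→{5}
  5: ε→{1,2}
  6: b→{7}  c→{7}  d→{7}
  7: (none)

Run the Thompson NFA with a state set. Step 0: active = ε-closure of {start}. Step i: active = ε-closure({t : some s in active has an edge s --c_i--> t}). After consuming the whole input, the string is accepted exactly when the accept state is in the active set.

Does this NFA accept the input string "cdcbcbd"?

Answer: ACCEPT

Steps:
start: ε-closure({0}) = {0,1,2,6}
'c' @ 1: {3,4,7}  ✓accept
'd' @ 2: {1,2,5,6}
'c' @ 3: {3,4,7}  ✓accept
'b' @ 4: {1,2,5,6}
'c' @ 5: {3,4,7}  ✓accept
'b' @ 6: {1,2,5,6}
'd' @ 7: {7}  ✓accept
final: {7}; accept 7 in set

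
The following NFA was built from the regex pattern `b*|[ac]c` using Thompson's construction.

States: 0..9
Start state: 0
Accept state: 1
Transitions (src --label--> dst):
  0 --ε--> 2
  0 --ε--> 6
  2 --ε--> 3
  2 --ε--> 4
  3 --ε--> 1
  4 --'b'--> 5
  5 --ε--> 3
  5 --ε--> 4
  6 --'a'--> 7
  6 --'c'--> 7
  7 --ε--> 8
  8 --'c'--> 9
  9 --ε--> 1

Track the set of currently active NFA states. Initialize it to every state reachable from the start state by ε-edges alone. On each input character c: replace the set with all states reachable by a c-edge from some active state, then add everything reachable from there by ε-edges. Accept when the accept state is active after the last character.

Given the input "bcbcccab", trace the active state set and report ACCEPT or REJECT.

start: ε-closure({0}) = {0,1,2,3,4,6}
'b' @ 1: {1,3,4,5}  (accept∈set)
'c' @ 2: {}  — no active states
rest 'bcccab' ignored (set empty)
end set {} — state 1 not in

Answer: REJECT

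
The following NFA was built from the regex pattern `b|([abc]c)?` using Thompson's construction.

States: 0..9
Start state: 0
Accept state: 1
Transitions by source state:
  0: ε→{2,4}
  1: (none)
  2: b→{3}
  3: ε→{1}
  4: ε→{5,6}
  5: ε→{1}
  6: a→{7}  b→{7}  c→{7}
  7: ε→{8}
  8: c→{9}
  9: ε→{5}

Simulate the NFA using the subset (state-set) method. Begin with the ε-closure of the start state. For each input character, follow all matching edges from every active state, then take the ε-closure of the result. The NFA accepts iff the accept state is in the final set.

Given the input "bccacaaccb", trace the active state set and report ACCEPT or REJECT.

initial (ε-close {0}): {0,1,2,4,5,6}
'b' @ 1: {1,3,7,8}  ✓accept
'c' @ 2: {1,5,9}  ✓accept
'c' @ 3: {}  — no active states
rest 'acaaccb' ignored (set empty)
after full input: {}  (accept=1 not in)

Answer: REJECT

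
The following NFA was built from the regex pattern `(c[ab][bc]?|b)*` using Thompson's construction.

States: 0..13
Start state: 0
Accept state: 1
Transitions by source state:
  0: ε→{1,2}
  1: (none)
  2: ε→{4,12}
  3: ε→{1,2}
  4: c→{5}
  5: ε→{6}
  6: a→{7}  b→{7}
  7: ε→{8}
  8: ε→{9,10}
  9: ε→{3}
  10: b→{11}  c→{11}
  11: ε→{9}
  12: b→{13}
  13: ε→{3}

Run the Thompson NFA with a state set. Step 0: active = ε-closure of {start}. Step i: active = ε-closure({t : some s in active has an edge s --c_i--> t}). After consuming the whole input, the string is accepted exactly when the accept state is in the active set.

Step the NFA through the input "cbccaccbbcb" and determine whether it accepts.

Answer: ACCEPT

Steps:
start: ε-closure({0}) = {0,1,2,4,12}
'c' @ 1: {5,6}
'b' @ 2: {1,2,3,4,7,8,9,10,12}  ✓accept
'c' @ 3: {1,2,3,4,5,6,9,11,12}  ✓accept
'c' @ 4: {5,6}
'a' @ 5: {1,2,3,4,7,8,9,10,12}  ✓accept
'c' @ 6: {1,2,3,4,5,6,9,11,12}  ✓accept
'c' @ 7: {5,6}
'b' @ 8: {1,2,3,4,7,8,9,10,12}  ✓accept
'b' @ 9: {1,2,3,4,9,11,12,13}  ✓accept
'c' @ 10: {5,6}
'b' @ 11: {1,2,3,4,7,8,9,10,12}  ✓accept
final: {1,2,3,4,7,8,9,10,12}; accept 1 in set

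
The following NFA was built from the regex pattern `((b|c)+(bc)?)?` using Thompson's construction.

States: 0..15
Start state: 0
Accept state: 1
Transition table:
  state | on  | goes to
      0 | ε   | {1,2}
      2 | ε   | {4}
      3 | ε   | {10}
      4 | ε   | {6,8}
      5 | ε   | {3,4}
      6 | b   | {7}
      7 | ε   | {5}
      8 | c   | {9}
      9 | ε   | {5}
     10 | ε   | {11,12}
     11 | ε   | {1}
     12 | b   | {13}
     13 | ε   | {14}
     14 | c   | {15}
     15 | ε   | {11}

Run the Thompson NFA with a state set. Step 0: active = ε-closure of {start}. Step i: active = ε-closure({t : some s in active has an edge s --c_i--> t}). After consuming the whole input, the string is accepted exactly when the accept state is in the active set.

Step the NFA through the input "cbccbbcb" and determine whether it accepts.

initial (ε-close {0}): {0,1,2,4,6,8}
'c' @ 1: {1,3,4,5,6,8,9,10,11,12}  ✓accept
'b' @ 2: {1,3,4,5,6,7,8,10,11,12,13,14}  ✓accept
'c' @ 3: {1,3,4,5,6,8,9,10,11,12,15}  ✓accept
'c' @ 4: {1,3,4,5,6,8,9,10,11,12}  ✓accept
'b' @ 5: {1,3,4,5,6,7,8,10,11,12,13,14}  ✓accept
'b' @ 6: {1,3,4,5,6,7,8,10,11,12,13,14}  ✓accept
'c' @ 7: {1,3,4,5,6,8,9,10,11,12,15}  ✓accept
'b' @ 8: {1,3,4,5,6,7,8,10,11,12,13,14}  ✓accept
final: {1,3,4,5,6,7,8,10,11,12,13,14}; accept 1 in set

Answer: ACCEPT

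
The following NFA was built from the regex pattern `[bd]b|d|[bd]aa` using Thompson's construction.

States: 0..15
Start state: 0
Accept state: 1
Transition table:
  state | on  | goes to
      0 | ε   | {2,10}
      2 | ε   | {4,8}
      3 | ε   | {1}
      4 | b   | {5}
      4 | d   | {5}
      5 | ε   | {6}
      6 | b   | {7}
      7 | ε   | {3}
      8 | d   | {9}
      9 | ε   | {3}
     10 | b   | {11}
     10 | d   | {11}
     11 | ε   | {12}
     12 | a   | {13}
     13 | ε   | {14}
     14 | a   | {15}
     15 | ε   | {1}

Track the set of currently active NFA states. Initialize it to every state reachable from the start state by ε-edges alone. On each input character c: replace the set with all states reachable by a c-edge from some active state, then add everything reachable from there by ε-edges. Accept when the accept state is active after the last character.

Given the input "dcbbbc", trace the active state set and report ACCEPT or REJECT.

Answer: REJECT

Trace:
initial (ε-close {0}): {0,2,4,8,10}
'd' @ 1: {1,3,5,6,9,11,12}  (accept∈set)
'c' @ 2: {}  — no active states
rest 'bbbc' ignored (set empty)
final: {}; accept 1 not in set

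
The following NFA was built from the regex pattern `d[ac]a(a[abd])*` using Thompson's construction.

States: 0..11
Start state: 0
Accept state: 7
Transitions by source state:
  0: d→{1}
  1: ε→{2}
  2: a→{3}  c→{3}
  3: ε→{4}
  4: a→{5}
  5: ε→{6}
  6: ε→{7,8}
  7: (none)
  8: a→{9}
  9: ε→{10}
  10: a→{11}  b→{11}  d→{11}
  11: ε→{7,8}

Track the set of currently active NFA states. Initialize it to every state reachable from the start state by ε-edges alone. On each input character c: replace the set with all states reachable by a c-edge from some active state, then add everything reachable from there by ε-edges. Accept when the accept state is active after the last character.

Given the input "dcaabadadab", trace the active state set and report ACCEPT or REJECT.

start: ε-closure({0}) = {0}
'd' @ 1: {1,2}
'c' @ 2: {3,4}
'a' @ 3: {5,6,7,8}  [accepting]
'a' @ 4: {9,10}
'b' @ 5: {7,8,11}  [accepting]
'a' @ 6: {9,10}
'd' @ 7: {7,8,11}  [accepting]
'a' @ 8: {9,10}
'd' @ 9: {7,8,11}  [accepting]
'a' @ 10: {9,10}
'b' @ 11: {7,8,11}  [accepting]
end set {7,8,11} — state 7 in

Answer: ACCEPT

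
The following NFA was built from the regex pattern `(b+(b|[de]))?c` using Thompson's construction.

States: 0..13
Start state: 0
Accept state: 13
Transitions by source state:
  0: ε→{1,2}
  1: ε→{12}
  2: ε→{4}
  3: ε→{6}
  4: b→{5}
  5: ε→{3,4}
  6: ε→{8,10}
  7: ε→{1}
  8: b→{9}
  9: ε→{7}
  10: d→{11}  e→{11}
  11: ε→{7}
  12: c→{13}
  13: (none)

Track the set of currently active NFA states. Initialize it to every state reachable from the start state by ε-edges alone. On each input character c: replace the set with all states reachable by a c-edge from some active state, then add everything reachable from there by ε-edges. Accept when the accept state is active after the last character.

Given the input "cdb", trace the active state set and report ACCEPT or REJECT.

Answer: REJECT

Trace:
start: ε-closure({0}) = {0,1,2,4,12}
'c' @ 1: {13}  [accepting]
'd' @ 2: {}  — dead — no transitions
rest 'b' ignored (set empty)
final: {}; accept 13 not in set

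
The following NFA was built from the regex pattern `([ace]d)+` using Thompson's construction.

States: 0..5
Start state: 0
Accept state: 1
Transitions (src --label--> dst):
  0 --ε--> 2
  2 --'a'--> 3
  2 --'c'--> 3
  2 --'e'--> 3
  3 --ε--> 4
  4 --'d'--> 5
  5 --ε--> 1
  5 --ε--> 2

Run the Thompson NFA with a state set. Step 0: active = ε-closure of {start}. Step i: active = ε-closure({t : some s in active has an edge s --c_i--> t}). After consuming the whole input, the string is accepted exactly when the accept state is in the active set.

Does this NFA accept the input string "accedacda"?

start: ε-closure({0}) = {0,2}
'a' @ 1: {3,4}
'c' @ 2: {}  — dead — no transitions
rest 'cedacda' ignored (set empty)
final: {}; accept 1 not in set

Answer: REJECT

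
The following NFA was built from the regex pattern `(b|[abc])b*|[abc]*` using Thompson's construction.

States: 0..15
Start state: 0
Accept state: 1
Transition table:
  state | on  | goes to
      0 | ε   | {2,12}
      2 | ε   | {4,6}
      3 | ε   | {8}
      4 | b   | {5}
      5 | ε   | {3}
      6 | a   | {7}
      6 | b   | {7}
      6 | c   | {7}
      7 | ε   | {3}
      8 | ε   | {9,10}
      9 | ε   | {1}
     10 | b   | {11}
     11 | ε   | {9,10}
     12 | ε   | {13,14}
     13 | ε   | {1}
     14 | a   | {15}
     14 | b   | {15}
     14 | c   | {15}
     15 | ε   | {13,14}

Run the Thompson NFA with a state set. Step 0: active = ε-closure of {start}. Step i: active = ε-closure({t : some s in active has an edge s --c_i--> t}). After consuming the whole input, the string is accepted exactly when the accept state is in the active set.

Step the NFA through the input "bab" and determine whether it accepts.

Answer: ACCEPT

Trace:
S₀ = ε-closure({0}) = {0,1,2,4,6,12,13,14}
'b' @ 1: {1,3,5,7,8,9,10,13,14,15}  (accept∈set)
'a' @ 2: {1,13,14,15}  (accept∈set)
'b' @ 3: {1,13,14,15}  (accept∈set)
after full input: {1,13,14,15}  (accept=1 in)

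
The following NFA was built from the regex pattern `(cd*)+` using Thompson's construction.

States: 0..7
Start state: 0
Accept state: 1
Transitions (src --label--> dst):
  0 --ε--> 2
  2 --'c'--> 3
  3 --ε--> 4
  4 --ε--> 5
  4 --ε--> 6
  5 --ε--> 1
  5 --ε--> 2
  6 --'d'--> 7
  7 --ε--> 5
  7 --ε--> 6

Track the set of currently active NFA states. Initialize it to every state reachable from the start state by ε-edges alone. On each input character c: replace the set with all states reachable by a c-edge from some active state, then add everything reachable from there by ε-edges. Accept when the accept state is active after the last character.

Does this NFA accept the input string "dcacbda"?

Answer: REJECT

Derivation:
S₀ = ε-closure({0}) = {0,2}
'd' @ 1: {}  — dead — no transitions
rest 'cacbda' ignored (set empty)
end set {} — state 1 not in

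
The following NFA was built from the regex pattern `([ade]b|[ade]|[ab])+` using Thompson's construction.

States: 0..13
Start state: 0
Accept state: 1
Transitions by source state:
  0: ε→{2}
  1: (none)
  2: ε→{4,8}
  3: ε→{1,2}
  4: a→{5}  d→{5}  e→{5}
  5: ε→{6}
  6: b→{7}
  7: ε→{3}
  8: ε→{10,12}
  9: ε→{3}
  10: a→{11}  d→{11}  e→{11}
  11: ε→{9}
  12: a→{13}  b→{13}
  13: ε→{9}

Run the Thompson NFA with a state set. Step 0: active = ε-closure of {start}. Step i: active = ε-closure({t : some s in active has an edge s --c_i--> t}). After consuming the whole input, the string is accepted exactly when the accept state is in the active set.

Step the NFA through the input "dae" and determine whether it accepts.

Answer: ACCEPT

Derivation:
S₀ = ε-closure({0}) = {0,2,4,8,10,12}
'd' @ 1: {1,2,3,4,5,6,8,9,10,11,12}  [accepting]
'a' @ 2: {1,2,3,4,5,6,8,9,10,11,12,13}  [accepting]
'e' @ 3: {1,2,3,4,5,6,8,9,10,11,12}  [accepting]
final: {1,2,3,4,5,6,8,9,10,11,12}; accept 1 in set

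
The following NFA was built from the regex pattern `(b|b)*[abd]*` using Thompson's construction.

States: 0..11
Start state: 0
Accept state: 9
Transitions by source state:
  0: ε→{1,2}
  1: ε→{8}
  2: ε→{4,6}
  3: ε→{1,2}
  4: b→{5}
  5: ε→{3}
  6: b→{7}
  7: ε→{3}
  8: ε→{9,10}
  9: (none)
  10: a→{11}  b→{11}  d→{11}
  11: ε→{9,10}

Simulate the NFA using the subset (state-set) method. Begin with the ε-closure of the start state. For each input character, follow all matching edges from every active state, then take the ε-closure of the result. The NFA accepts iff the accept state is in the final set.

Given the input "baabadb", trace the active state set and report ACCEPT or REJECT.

Answer: ACCEPT

Trace:
S₀ = ε-closure({0}) = {0,1,2,4,6,8,9,10}
'b' @ 1: {1,2,3,4,5,6,7,8,9,10,11}  ✓accept
'a' @ 2: {9,10,11}  ✓accept
'a' @ 3: {9,10,11}  ✓accept
'b' @ 4: {9,10,11}  ✓accept
'a' @ 5: {9,10,11}  ✓accept
'd' @ 6: {9,10,11}  ✓accept
'b' @ 7: {9,10,11}  ✓accept
after full input: {9,10,11}  (accept=9 in)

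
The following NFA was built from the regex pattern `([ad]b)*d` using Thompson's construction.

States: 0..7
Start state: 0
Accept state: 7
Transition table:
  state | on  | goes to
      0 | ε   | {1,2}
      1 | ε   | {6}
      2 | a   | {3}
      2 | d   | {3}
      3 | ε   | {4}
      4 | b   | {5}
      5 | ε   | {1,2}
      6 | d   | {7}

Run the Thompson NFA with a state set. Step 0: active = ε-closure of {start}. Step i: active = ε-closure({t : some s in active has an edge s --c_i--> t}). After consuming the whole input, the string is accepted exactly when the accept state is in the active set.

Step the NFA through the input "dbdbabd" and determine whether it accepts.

Answer: ACCEPT

Derivation:
S₀ = ε-closure({0}) = {0,1,2,6}
'd' @ 1: {3,4,7}  (accept∈set)
'b' @ 2: {1,2,5,6}
'd' @ 3: {3,4,7}  (accept∈set)
'b' @ 4: {1,2,5,6}
'a' @ 5: {3,4}
'b' @ 6: {1,2,5,6}
'd' @ 7: {3,4,7}  (accept∈set)
final: {3,4,7}; accept 7 in set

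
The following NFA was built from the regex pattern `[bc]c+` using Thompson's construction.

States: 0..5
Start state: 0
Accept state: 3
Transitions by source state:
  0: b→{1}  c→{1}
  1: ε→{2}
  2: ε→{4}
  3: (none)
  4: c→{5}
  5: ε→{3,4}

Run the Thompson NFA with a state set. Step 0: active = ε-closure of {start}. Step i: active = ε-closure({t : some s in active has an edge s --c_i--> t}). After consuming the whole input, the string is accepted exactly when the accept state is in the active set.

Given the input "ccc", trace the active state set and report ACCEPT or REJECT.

initial (ε-close {0}): {0}
'c' @ 1: {1,2,4}
'c' @ 2: {3,4,5}  ✓accept
'c' @ 3: {3,4,5}  ✓accept
after full input: {3,4,5}  (accept=3 in)

Answer: ACCEPT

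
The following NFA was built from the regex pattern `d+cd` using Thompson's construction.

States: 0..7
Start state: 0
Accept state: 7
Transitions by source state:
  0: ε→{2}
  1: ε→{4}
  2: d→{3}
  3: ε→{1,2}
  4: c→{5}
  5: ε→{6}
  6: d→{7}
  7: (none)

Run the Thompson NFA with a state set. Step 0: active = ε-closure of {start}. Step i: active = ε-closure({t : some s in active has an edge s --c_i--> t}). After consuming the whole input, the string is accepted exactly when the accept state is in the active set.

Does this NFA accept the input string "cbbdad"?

Answer: REJECT

Trace:
S₀ = ε-closure({0}) = {0,2}
'c' @ 1: {}  — no active states
rest 'bbdad' ignored (set empty)
after full input: {}  (accept=7 not in)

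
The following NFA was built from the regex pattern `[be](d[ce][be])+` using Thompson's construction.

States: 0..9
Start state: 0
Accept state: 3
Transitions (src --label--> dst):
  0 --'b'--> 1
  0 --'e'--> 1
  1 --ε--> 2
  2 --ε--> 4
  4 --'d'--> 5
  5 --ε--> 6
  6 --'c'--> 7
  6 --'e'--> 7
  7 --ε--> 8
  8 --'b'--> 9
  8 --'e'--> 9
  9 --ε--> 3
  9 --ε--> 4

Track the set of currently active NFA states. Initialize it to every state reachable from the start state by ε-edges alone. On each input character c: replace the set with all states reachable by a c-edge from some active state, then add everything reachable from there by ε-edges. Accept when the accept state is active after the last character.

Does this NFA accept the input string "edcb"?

S₀ = ε-closure({0}) = {0}
'e' @ 1: {1,2,4}
'd' @ 2: {5,6}
'c' @ 3: {7,8}
'b' @ 4: {3,4,9}  ✓accept
end set {3,4,9} — state 3 in

Answer: ACCEPT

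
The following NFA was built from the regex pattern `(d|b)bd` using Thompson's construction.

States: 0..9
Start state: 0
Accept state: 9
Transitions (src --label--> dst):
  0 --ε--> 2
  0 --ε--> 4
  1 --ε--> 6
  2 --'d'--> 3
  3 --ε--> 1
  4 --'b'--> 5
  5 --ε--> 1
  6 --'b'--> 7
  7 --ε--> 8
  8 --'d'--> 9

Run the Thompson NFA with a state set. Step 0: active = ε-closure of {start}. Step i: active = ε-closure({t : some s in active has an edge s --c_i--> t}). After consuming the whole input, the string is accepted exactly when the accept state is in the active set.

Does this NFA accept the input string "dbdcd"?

Answer: REJECT

Trace:
initial (ε-close {0}): {0,2,4}
'd' @ 1: {1,3,6}
'b' @ 2: {7,8}
'd' @ 3: {9}  [accepting]
'c' @ 4: {}  — dead — no transitions
rest 'd' ignored (set empty)
end set {} — state 9 not in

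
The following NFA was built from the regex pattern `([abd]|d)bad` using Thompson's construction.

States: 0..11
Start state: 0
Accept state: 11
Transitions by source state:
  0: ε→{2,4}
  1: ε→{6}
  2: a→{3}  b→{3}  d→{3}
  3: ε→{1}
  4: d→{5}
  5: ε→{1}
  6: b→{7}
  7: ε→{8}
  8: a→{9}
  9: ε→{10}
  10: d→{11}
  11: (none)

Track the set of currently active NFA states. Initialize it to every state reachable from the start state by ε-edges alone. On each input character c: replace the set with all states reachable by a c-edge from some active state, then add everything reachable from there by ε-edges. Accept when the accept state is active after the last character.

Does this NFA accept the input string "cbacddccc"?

Answer: REJECT

Derivation:
start: ε-closure({0}) = {0,2,4}
'c' @ 1: {}  — state set empty
rest 'bacddccc' ignored (set empty)
final: {}; accept 11 not in set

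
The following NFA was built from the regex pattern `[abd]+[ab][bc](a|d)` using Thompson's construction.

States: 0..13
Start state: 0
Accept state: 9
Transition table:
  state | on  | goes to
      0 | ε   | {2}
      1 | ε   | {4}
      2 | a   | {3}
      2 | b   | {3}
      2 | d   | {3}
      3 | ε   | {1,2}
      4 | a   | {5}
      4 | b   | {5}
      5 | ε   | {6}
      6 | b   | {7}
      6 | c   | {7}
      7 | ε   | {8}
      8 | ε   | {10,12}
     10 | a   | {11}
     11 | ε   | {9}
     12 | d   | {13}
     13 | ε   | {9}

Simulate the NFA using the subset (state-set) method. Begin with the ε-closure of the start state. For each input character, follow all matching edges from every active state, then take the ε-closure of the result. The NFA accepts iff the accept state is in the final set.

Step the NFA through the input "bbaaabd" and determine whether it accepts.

S₀ = ε-closure({0}) = {0,2}
'b' @ 1: {1,2,3,4}
'b' @ 2: {1,2,3,4,5,6}
'a' @ 3: {1,2,3,4,5,6}
'a' @ 4: {1,2,3,4,5,6}
'a' @ 5: {1,2,3,4,5,6}
'b' @ 6: {1,2,3,4,5,6,7,8,10,12}
'd' @ 7: {1,2,3,4,9,13}  ✓accept
end set {1,2,3,4,9,13} — state 9 in

Answer: ACCEPT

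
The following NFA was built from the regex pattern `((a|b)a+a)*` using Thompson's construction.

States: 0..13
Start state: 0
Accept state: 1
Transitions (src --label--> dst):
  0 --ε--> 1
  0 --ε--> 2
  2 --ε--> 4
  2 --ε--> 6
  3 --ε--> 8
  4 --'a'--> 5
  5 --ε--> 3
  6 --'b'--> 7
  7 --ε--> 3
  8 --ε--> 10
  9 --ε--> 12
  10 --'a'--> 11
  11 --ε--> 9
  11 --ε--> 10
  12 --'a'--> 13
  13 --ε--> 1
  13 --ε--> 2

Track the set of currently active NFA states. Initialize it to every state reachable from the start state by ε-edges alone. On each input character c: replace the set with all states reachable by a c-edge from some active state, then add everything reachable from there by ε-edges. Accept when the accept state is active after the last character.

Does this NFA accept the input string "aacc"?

S₀ = ε-closure({0}) = {0,1,2,4,6}
'a' @ 1: {3,5,8,10}
'a' @ 2: {9,10,11,12}
'c' @ 3: {}  — state set empty
rest 'c' ignored (set empty)
end set {} — state 1 not in

Answer: REJECT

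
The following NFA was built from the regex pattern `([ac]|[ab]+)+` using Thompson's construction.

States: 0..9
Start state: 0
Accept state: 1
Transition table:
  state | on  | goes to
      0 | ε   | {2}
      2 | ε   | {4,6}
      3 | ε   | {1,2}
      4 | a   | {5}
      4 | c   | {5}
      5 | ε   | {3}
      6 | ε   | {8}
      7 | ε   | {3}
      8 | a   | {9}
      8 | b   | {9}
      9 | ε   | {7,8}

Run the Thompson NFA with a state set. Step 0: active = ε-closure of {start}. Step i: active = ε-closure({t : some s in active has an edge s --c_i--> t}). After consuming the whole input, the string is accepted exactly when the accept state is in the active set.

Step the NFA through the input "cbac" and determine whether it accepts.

initial (ε-close {0}): {0,2,4,6,8}
'c' @ 1: {1,2,3,4,5,6,8}  ✓accept
'b' @ 2: {1,2,3,4,6,7,8,9}  ✓accept
'a' @ 3: {1,2,3,4,5,6,7,8,9}  ✓accept
'c' @ 4: {1,2,3,4,5,6,8}  ✓accept
after full input: {1,2,3,4,5,6,8}  (accept=1 in)

Answer: ACCEPT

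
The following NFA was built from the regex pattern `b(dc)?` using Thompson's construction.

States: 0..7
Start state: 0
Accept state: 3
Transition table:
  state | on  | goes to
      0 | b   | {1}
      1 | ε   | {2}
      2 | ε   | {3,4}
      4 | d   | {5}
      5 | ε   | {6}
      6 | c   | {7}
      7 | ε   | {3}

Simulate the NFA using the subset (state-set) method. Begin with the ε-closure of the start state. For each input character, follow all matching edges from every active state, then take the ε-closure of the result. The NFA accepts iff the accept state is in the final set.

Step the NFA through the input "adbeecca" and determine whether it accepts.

start: ε-closure({0}) = {0}
'a' @ 1: {}  — no active states
rest 'dbeecca' ignored (set empty)
end set {} — state 3 not in

Answer: REJECT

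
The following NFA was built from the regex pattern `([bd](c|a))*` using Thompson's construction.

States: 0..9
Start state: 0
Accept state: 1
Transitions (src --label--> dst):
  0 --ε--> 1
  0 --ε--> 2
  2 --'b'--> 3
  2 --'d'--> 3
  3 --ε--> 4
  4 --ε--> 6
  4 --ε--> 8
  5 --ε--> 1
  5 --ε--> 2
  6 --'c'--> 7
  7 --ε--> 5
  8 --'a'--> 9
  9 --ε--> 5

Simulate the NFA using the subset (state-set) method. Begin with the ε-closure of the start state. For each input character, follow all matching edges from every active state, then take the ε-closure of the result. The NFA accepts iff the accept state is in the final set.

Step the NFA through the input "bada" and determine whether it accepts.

Answer: ACCEPT

Steps:
start: ε-closure({0}) = {0,1,2}
'b' @ 1: {3,4,6,8}
'a' @ 2: {1,2,5,9}  [accepting]
'd' @ 3: {3,4,6,8}
'a' @ 4: {1,2,5,9}  [accepting]
end set {1,2,5,9} — state 1 in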